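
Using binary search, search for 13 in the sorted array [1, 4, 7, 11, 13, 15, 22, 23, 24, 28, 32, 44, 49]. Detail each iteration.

Binary search for 13 in [1, 4, 7, 11, 13, 15, 22, 23, 24, 28, 32, 44, 49]:

lo=0, hi=12, mid=6, arr[mid]=22 -> 22 > 13, search left half
lo=0, hi=5, mid=2, arr[mid]=7 -> 7 < 13, search right half
lo=3, hi=5, mid=4, arr[mid]=13 -> Found target at index 4!

Binary search finds 13 at index 4 after 3 comparisons. The search repeatedly halves the search space by comparing with the middle element.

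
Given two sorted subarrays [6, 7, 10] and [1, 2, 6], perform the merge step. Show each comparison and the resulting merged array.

Merging process:

Compare 6 vs 1: take 1 from right. Merged: [1]
Compare 6 vs 2: take 2 from right. Merged: [1, 2]
Compare 6 vs 6: take 6 from left. Merged: [1, 2, 6]
Compare 7 vs 6: take 6 from right. Merged: [1, 2, 6, 6]
Append remaining from left: [7, 10]. Merged: [1, 2, 6, 6, 7, 10]

Final merged array: [1, 2, 6, 6, 7, 10]
Total comparisons: 4

The merged array is [1, 2, 6, 6, 7, 10], requiring 4 comparisons. The merge step runs in O(n) time where n is the total number of elements.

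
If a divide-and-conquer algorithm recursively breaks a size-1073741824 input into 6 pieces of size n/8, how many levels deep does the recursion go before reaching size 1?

For divide and conquer with division factor 8:

Problem sizes at each level:
Level 0: 1073741824
Level 1: 134217728
Level 2: 16777216
Level 3: 2097152
Level 4: 262144
Level 5: 32768
Level 6: 4096
Level 7: 512
Level 8: 64
Level 9: 8
Level 10: 1

The root is level 0 and the size-1 base case is level 10 (the tree spans levels 0 through 10, i.e. 11 levels counting the root), so the depth is the number of divisions: log_8(1073741824) = 10

The recursion tree depth is log_8(1073741824) = 10. At each level, the problem size is divided by 8, so it takes 10 divisions to reduce to a base case of size 1. The algorithm makes 6 recursive calls at each level.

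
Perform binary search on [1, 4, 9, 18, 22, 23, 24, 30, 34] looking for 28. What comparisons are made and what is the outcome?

Binary search for 28 in [1, 4, 9, 18, 22, 23, 24, 30, 34]:

lo=0, hi=8, mid=4, arr[mid]=22 -> 22 < 28, search right half
lo=5, hi=8, mid=6, arr[mid]=24 -> 24 < 28, search right half
lo=7, hi=8, mid=7, arr[mid]=30 -> 30 > 28, search left half
lo=7 > hi=6, target 28 not found

Binary search determines that 28 is not in the array after 3 comparisons. The search space was exhausted without finding the target.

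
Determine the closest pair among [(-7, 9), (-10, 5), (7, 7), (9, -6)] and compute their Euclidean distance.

Computing all pairwise distances among 4 points:

d((-7, 9), (-10, 5)) = 5.0 <-- minimum
d((-7, 9), (7, 7)) = 14.1421
d((-7, 9), (9, -6)) = 21.9317
d((-10, 5), (7, 7)) = 17.1172
d((-10, 5), (9, -6)) = 21.9545
d((7, 7), (9, -6)) = 13.1529

Closest pair: (-7, 9) and (-10, 5) with distance 5.0

The closest pair is (-7, 9) and (-10, 5) with Euclidean distance 5.0. For 4 points, brute-force pairwise comparison is shown above. For large n, the divide-and-conquer algorithm (sort by x, recurse on halves, check the dividing strip) achieves O(n log n).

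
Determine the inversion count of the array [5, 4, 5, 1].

Finding inversions in [5, 4, 5, 1]:

(0, 1): arr[0]=5 > arr[1]=4
(0, 3): arr[0]=5 > arr[3]=1
(1, 3): arr[1]=4 > arr[3]=1
(2, 3): arr[2]=5 > arr[3]=1

Total inversions: 4

The array has 4 inversion(s): (0,1), (0,3), (1,3), (2,3). Each pair (i,j) satisfies i < j and arr[i] > arr[j].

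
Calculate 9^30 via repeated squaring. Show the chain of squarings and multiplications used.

Computing 9^30 by squaring (build up from 9^1; each line after the first costs one multiplication):

9^1 = 9
9^2 = (9^1)^2 = 9^2 = 81
9^3 = 9 * 9^2 = 9 * 81 = 729
9^6 = (9^3)^2 = 729^2 = 531441
9^7 = 9 * 9^6 = 9 * 531441 = 4782969
9^14 = (9^7)^2 = 4782969^2 = 22876792454961
9^15 = 9 * 9^14 = 9 * 22876792454961 = 205891132094649
9^30 = (9^15)^2 = 205891132094649^2 = 42391158275216203514294433201

Result: 42391158275216203514294433201
Multiplications needed: 7 (7 lines after 9^1)

9^30 = 42391158275216203514294433201. Using exponentiation by squaring, this requires 7 multiplications. The key idea: if the exponent is even, square the half-power; if odd, multiply by the base once.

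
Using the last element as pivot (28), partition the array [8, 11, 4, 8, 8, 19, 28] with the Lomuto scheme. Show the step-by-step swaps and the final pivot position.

Lomuto partition with pivot = 28:

Initial array: [8, 11, 4, 8, 8, 19, 28]

arr[0]=8 <= 28: swap with position 0, array becomes [8, 11, 4, 8, 8, 19, 28]
arr[1]=11 <= 28: swap with position 1, array becomes [8, 11, 4, 8, 8, 19, 28]
arr[2]=4 <= 28: swap with position 2, array becomes [8, 11, 4, 8, 8, 19, 28]
arr[3]=8 <= 28: swap with position 3, array becomes [8, 11, 4, 8, 8, 19, 28]
arr[4]=8 <= 28: swap with position 4, array becomes [8, 11, 4, 8, 8, 19, 28]
arr[5]=19 <= 28: swap with position 5, array becomes [8, 11, 4, 8, 8, 19, 28]

Place pivot at position 6: [8, 11, 4, 8, 8, 19, 28]
Pivot position: 6

After partitioning with pivot 28, the array becomes [8, 11, 4, 8, 8, 19, 28]. The pivot is placed at index 6. All elements to the left of the pivot are <= 28, and all elements to the right are > 28.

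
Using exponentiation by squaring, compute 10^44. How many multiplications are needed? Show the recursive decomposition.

Computing 10^44 by squaring (build up from 10^1; each line after the first costs one multiplication):

10^1 = 10
10^2 = (10^1)^2 = 10^2 = 100
10^4 = (10^2)^2 = 100^2 = 10000
10^5 = 10 * 10^4 = 10 * 10000 = 100000
10^10 = (10^5)^2 = 100000^2 = 10000000000
10^11 = 10 * 10^10 = 10 * 10000000000 = 100000000000
10^22 = (10^11)^2 = 100000000000^2 = 10000000000000000000000
10^44 = (10^22)^2 = 10000000000000000000000^2 = 100000000000000000000000000000000000000000000

Result: 100000000000000000000000000000000000000000000
Multiplications needed: 7 (7 lines after 10^1)

10^44 = 100000000000000000000000000000000000000000000. Using exponentiation by squaring, this requires 7 multiplications. The key idea: if the exponent is even, square the half-power; if odd, multiply by the base once.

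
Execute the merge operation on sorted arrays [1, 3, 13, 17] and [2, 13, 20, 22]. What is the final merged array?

Merging process:

Compare 1 vs 2: take 1 from left. Merged: [1]
Compare 3 vs 2: take 2 from right. Merged: [1, 2]
Compare 3 vs 13: take 3 from left. Merged: [1, 2, 3]
Compare 13 vs 13: take 13 from left. Merged: [1, 2, 3, 13]
Compare 17 vs 13: take 13 from right. Merged: [1, 2, 3, 13, 13]
Compare 17 vs 20: take 17 from left. Merged: [1, 2, 3, 13, 13, 17]
Append remaining from right: [20, 22]. Merged: [1, 2, 3, 13, 13, 17, 20, 22]

Final merged array: [1, 2, 3, 13, 13, 17, 20, 22]
Total comparisons: 6

The merged array is [1, 2, 3, 13, 13, 17, 20, 22], requiring 6 comparisons. The merge step runs in O(n) time where n is the total number of elements.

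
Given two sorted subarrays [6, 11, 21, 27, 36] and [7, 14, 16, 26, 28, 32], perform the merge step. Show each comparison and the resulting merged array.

Merging process:

Compare 6 vs 7: take 6 from left. Merged: [6]
Compare 11 vs 7: take 7 from right. Merged: [6, 7]
Compare 11 vs 14: take 11 from left. Merged: [6, 7, 11]
Compare 21 vs 14: take 14 from right. Merged: [6, 7, 11, 14]
Compare 21 vs 16: take 16 from right. Merged: [6, 7, 11, 14, 16]
Compare 21 vs 26: take 21 from left. Merged: [6, 7, 11, 14, 16, 21]
Compare 27 vs 26: take 26 from right. Merged: [6, 7, 11, 14, 16, 21, 26]
Compare 27 vs 28: take 27 from left. Merged: [6, 7, 11, 14, 16, 21, 26, 27]
Compare 36 vs 28: take 28 from right. Merged: [6, 7, 11, 14, 16, 21, 26, 27, 28]
Compare 36 vs 32: take 32 from right. Merged: [6, 7, 11, 14, 16, 21, 26, 27, 28, 32]
Append remaining from left: [36]. Merged: [6, 7, 11, 14, 16, 21, 26, 27, 28, 32, 36]

Final merged array: [6, 7, 11, 14, 16, 21, 26, 27, 28, 32, 36]
Total comparisons: 10

The merged array is [6, 7, 11, 14, 16, 21, 26, 27, 28, 32, 36], requiring 10 comparisons. The merge step runs in O(n) time where n is the total number of elements.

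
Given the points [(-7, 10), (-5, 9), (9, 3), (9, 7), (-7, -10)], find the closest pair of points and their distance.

Computing all pairwise distances among 5 points:

d((-7, 10), (-5, 9)) = 2.2361 <-- minimum
d((-7, 10), (9, 3)) = 17.4642
d((-7, 10), (9, 7)) = 16.2788
d((-7, 10), (-7, -10)) = 20.0
d((-5, 9), (9, 3)) = 15.2315
d((-5, 9), (9, 7)) = 14.1421
d((-5, 9), (-7, -10)) = 19.105
d((9, 3), (9, 7)) = 4.0
d((9, 3), (-7, -10)) = 20.6155
d((9, 7), (-7, -10)) = 23.3452

Closest pair: (-7, 10) and (-5, 9) with distance 2.2361

The closest pair is (-7, 10) and (-5, 9) with Euclidean distance 2.2361. For 5 points, brute-force pairwise comparison is shown above. For large n, the divide-and-conquer algorithm (sort by x, recurse on halves, check the dividing strip) achieves O(n log n).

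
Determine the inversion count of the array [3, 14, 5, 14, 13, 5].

Finding inversions in [3, 14, 5, 14, 13, 5]:

(1, 2): arr[1]=14 > arr[2]=5
(1, 4): arr[1]=14 > arr[4]=13
(1, 5): arr[1]=14 > arr[5]=5
(3, 4): arr[3]=14 > arr[4]=13
(3, 5): arr[3]=14 > arr[5]=5
(4, 5): arr[4]=13 > arr[5]=5

Total inversions: 6

The array has 6 inversion(s): (1,2), (1,4), (1,5), (3,4), (3,5), (4,5). Each pair (i,j) satisfies i < j and arr[i] > arr[j].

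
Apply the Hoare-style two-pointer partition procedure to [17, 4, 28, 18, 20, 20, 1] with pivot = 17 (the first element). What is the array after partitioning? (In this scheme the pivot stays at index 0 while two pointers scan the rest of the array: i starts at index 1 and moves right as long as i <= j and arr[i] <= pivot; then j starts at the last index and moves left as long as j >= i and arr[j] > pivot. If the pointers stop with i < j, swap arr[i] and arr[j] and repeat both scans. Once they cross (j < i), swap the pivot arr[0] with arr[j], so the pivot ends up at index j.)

Hoare-style two-pointer partition with pivot = 17:

Initial array: [17, 4, 28, 18, 20, 20, 1]

Pointers start at i = 1, j = 6.
i stops at index 2 (arr[2]=28 > 17), j stops at index 6 (arr[6]=1 <= 17): swap arr[2] and arr[6], array becomes [17, 4, 1, 18, 20, 20, 28]
i ends at 3, j ends at 2: the pointers have crossed (j < i), so scanning stops.

Swap pivot arr[0] with arr[2] to place pivot at position 2: [1, 4, 17, 18, 20, 20, 28]
Pivot position: 2

After partitioning with pivot 17, the array becomes [1, 4, 17, 18, 20, 20, 28]. The pivot is placed at index 2. All elements to the left of the pivot are <= 17, and all elements to the right are > 17.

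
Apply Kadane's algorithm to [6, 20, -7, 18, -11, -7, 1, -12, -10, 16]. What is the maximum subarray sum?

Using Kadane's algorithm on [6, 20, -7, 18, -11, -7, 1, -12, -10, 16]:

Scanning through the array:
Position 1 (value 20): max_ending_here = 26, max_so_far = 26
Position 2 (value -7): max_ending_here = 19, max_so_far = 26
Position 3 (value 18): max_ending_here = 37, max_so_far = 37
Position 4 (value -11): max_ending_here = 26, max_so_far = 37
Position 5 (value -7): max_ending_here = 19, max_so_far = 37
Position 6 (value 1): max_ending_here = 20, max_so_far = 37
Position 7 (value -12): max_ending_here = 8, max_so_far = 37
Position 8 (value -10): max_ending_here = -2, max_so_far = 37
Position 9 (value 16): max_ending_here = 16, max_so_far = 37

Maximum subarray: [6, 20, -7, 18]
Maximum sum: 37

The maximum subarray is [6, 20, -7, 18] with sum 37. This subarray runs from index 0 to index 3.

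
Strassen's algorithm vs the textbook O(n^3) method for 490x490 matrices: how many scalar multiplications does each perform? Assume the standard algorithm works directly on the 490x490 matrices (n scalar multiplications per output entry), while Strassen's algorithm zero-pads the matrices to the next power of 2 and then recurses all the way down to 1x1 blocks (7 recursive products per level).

Matrix multiplication for 490x490 matrices:

Strassen's algorithm requires power-of-2 dimensions. Pad 490x490 to 512x512 (next power of 2).

Standard algorithm: 490^3 = 117649000 multiplications
Strassen's algorithm: 7^(log2(512)) = 7^9 = 40353607 multiplications
Savings: 117649000 - 40353607 = 77295393 multiplications

Standard: 117649000 multiplications (490^3). Strassen: 40353607 multiplications (7^9, after padding to 512x512). Strassen reduces 8 recursive multiplications to 7 at each level.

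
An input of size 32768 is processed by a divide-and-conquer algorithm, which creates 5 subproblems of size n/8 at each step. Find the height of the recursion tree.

For divide and conquer with division factor 8:

Problem sizes at each level:
Level 0: 32768
Level 1: 4096
Level 2: 512
Level 3: 64
Level 4: 8
Level 5: 1

The root is level 0 and the size-1 base case is level 5 (the tree spans levels 0 through 5, i.e. 6 levels counting the root), so the depth is the number of divisions: log_8(32768) = 5

The recursion tree depth is log_8(32768) = 5. At each level, the problem size is divided by 8, so it takes 5 divisions to reduce to a base case of size 1. The algorithm makes 5 recursive calls at each level.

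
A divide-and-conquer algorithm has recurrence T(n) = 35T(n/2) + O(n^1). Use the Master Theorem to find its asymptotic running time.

Master Theorem for T(n) = 35T(n/2) + O(n^1):

a = 35, b = 2, c = 1
log_b(a) = log_2(35) = 5.1293

Case 1: c = 1 < log_2(35) = 5.1293
T(n) = O(n^(log_2 35))

For T(n) = 35T(n/2) + O(n^1): log_2(35) = 5.1293. This is Case 1 of the Master Theorem (c < log_b(a), work dominated by leaves), giving O(n^(log_2 35)).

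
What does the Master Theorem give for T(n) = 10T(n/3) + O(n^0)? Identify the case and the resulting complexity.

Master Theorem for T(n) = 10T(n/3) + O(n^0):

a = 10, b = 3, c = 0
log_b(a) = log_3(10) = 2.0959

Case 1: c = 0 < log_3(10) = 2.0959
T(n) = O(n^(log_3 10))

For T(n) = 10T(n/3) + O(n^0): log_3(10) = 2.0959. This is Case 1 of the Master Theorem (c < log_b(a), work dominated by leaves), giving O(n^(log_3 10)).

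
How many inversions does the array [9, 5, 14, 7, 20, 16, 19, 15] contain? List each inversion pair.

Finding inversions in [9, 5, 14, 7, 20, 16, 19, 15]:

(0, 1): arr[0]=9 > arr[1]=5
(0, 3): arr[0]=9 > arr[3]=7
(2, 3): arr[2]=14 > arr[3]=7
(4, 5): arr[4]=20 > arr[5]=16
(4, 6): arr[4]=20 > arr[6]=19
(4, 7): arr[4]=20 > arr[7]=15
(5, 7): arr[5]=16 > arr[7]=15
(6, 7): arr[6]=19 > arr[7]=15

Total inversions: 8

The array has 8 inversion(s): (0,1), (0,3), (2,3), (4,5), (4,6), (4,7), (5,7), (6,7). Each pair (i,j) satisfies i < j and arr[i] > arr[j].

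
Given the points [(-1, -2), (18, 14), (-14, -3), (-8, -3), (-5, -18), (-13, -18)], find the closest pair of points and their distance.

Computing all pairwise distances among 6 points:

d((-1, -2), (18, 14)) = 24.8395
d((-1, -2), (-14, -3)) = 13.0384
d((-1, -2), (-8, -3)) = 7.0711
d((-1, -2), (-5, -18)) = 16.4924
d((-1, -2), (-13, -18)) = 20.0
d((18, 14), (-14, -3)) = 36.2353
d((18, 14), (-8, -3)) = 31.0644
d((18, 14), (-5, -18)) = 39.4081
d((18, 14), (-13, -18)) = 44.5533
d((-14, -3), (-8, -3)) = 6.0 <-- minimum
d((-14, -3), (-5, -18)) = 17.4929
d((-14, -3), (-13, -18)) = 15.0333
d((-8, -3), (-5, -18)) = 15.2971
d((-8, -3), (-13, -18)) = 15.8114
d((-5, -18), (-13, -18)) = 8.0

Closest pair: (-14, -3) and (-8, -3) with distance 6.0

The closest pair is (-14, -3) and (-8, -3) with Euclidean distance 6.0. For 6 points, brute-force pairwise comparison is shown above. For large n, the divide-and-conquer algorithm (sort by x, recurse on halves, check the dividing strip) achieves O(n log n).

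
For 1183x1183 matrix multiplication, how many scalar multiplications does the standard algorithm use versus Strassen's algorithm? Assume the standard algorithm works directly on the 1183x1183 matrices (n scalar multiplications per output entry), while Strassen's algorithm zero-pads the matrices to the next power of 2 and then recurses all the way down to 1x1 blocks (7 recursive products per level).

Matrix multiplication for 1183x1183 matrices:

Strassen's algorithm requires power-of-2 dimensions. Pad 1183x1183 to 2048x2048 (next power of 2).

Standard algorithm: 1183^3 = 1655595487 multiplications
Strassen's algorithm: 7^(log2(2048)) = 7^11 = 1977326743 multiplications
Difference: 1655595487 - 1977326743 = -321731256 (Strassen uses MORE here due to padding overhead — for small or just-over-power-of-2 n, padding can outweigh the per-level savings)

Standard: 1655595487 multiplications (1183^3). Strassen: 1977326743 multiplications (7^11, after padding to 2048x2048). Strassen reduces 8 recursive multiplications to 7 at each level.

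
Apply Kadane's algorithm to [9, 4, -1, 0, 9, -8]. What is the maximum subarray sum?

Using Kadane's algorithm on [9, 4, -1, 0, 9, -8]:

Scanning through the array:
Position 1 (value 4): max_ending_here = 13, max_so_far = 13
Position 2 (value -1): max_ending_here = 12, max_so_far = 13
Position 3 (value 0): max_ending_here = 12, max_so_far = 13
Position 4 (value 9): max_ending_here = 21, max_so_far = 21
Position 5 (value -8): max_ending_here = 13, max_so_far = 21

Maximum subarray: [9, 4, -1, 0, 9]
Maximum sum: 21

The maximum subarray is [9, 4, -1, 0, 9] with sum 21. This subarray runs from index 0 to index 4.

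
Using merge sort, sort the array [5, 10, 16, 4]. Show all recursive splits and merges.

Merge sort trace:

Split: [5, 10, 16, 4] -> [5, 10] and [16, 4]
  Split: [5, 10] -> [5] and [10]
  Merge: [5] + [10] -> [5, 10]
  Split: [16, 4] -> [16] and [4]
  Merge: [16] + [4] -> [4, 16]
Merge: [5, 10] + [4, 16] -> [4, 5, 10, 16]

Final sorted array: [4, 5, 10, 16]

The merge sort proceeds by recursively splitting the array and merging sorted halves.
After all merges, the sorted array is [4, 5, 10, 16].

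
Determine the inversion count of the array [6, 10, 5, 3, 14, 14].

Finding inversions in [6, 10, 5, 3, 14, 14]:

(0, 2): arr[0]=6 > arr[2]=5
(0, 3): arr[0]=6 > arr[3]=3
(1, 2): arr[1]=10 > arr[2]=5
(1, 3): arr[1]=10 > arr[3]=3
(2, 3): arr[2]=5 > arr[3]=3

Total inversions: 5

The array has 5 inversion(s): (0,2), (0,3), (1,2), (1,3), (2,3). Each pair (i,j) satisfies i < j and arr[i] > arr[j].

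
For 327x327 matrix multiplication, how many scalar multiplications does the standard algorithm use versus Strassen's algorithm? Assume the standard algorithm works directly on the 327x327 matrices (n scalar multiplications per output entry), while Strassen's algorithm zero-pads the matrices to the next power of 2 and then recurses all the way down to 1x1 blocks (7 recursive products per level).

Matrix multiplication for 327x327 matrices:

Strassen's algorithm requires power-of-2 dimensions. Pad 327x327 to 512x512 (next power of 2).

Standard algorithm: 327^3 = 34965783 multiplications
Strassen's algorithm: 7^(log2(512)) = 7^9 = 40353607 multiplications
Difference: 34965783 - 40353607 = -5387824 (Strassen uses MORE here due to padding overhead — for small or just-over-power-of-2 n, padding can outweigh the per-level savings)

Standard: 34965783 multiplications (327^3). Strassen: 40353607 multiplications (7^9, after padding to 512x512). Strassen reduces 8 recursive multiplications to 7 at each level.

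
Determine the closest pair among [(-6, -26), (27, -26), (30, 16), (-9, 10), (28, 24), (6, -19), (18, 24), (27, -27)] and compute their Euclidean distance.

Computing all pairwise distances among 8 points:

d((-6, -26), (27, -26)) = 33.0
d((-6, -26), (30, 16)) = 55.3173
d((-6, -26), (-9, 10)) = 36.1248
d((-6, -26), (28, 24)) = 60.4649
d((-6, -26), (6, -19)) = 13.8924
d((-6, -26), (18, 24)) = 55.4617
d((-6, -26), (27, -27)) = 33.0151
d((27, -26), (30, 16)) = 42.107
d((27, -26), (-9, 10)) = 50.9117
d((27, -26), (28, 24)) = 50.01
d((27, -26), (6, -19)) = 22.1359
d((27, -26), (18, 24)) = 50.8035
d((27, -26), (27, -27)) = 1.0 <-- minimum
d((30, 16), (-9, 10)) = 39.4588
d((30, 16), (28, 24)) = 8.2462
d((30, 16), (6, -19)) = 42.4382
d((30, 16), (18, 24)) = 14.4222
d((30, 16), (27, -27)) = 43.1045
d((-9, 10), (28, 24)) = 39.5601
d((-9, 10), (6, -19)) = 32.6497
d((-9, 10), (18, 24)) = 30.4138
d((-9, 10), (27, -27)) = 51.6236
d((28, 24), (6, -19)) = 48.3011
d((28, 24), (18, 24)) = 10.0
d((28, 24), (27, -27)) = 51.0098
d((6, -19), (18, 24)) = 44.643
d((6, -19), (27, -27)) = 22.4722
d((18, 24), (27, -27)) = 51.788

Closest pair: (27, -26) and (27, -27) with distance 1.0

The closest pair is (27, -26) and (27, -27) with Euclidean distance 1.0. For 8 points, brute-force pairwise comparison is shown above. For large n, the divide-and-conquer algorithm (sort by x, recurse on halves, check the dividing strip) achieves O(n log n).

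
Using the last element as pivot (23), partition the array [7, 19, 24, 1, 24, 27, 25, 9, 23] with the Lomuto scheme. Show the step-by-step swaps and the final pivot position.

Lomuto partition with pivot = 23:

Initial array: [7, 19, 24, 1, 24, 27, 25, 9, 23]

arr[0]=7 <= 23: swap with position 0, array becomes [7, 19, 24, 1, 24, 27, 25, 9, 23]
arr[1]=19 <= 23: swap with position 1, array becomes [7, 19, 24, 1, 24, 27, 25, 9, 23]
arr[2]=24 > 23: no swap
arr[3]=1 <= 23: swap with position 2, array becomes [7, 19, 1, 24, 24, 27, 25, 9, 23]
arr[4]=24 > 23: no swap
arr[5]=27 > 23: no swap
arr[6]=25 > 23: no swap
arr[7]=9 <= 23: swap with position 3, array becomes [7, 19, 1, 9, 24, 27, 25, 24, 23]

Place pivot at position 4: [7, 19, 1, 9, 23, 27, 25, 24, 24]
Pivot position: 4

After partitioning with pivot 23, the array becomes [7, 19, 1, 9, 23, 27, 25, 24, 24]. The pivot is placed at index 4. All elements to the left of the pivot are <= 23, and all elements to the right are > 23.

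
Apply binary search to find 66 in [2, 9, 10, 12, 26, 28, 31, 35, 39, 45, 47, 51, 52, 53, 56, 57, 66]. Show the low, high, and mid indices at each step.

Binary search for 66 in [2, 9, 10, 12, 26, 28, 31, 35, 39, 45, 47, 51, 52, 53, 56, 57, 66]:

lo=0, hi=16, mid=8, arr[mid]=39 -> 39 < 66, search right half
lo=9, hi=16, mid=12, arr[mid]=52 -> 52 < 66, search right half
lo=13, hi=16, mid=14, arr[mid]=56 -> 56 < 66, search right half
lo=15, hi=16, mid=15, arr[mid]=57 -> 57 < 66, search right half
lo=16, hi=16, mid=16, arr[mid]=66 -> Found target at index 16!

Binary search finds 66 at index 16 after 5 comparisons. The search repeatedly halves the search space by comparing with the middle element.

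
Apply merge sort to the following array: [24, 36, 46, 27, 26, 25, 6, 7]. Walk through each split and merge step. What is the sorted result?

Merge sort trace:

Split: [24, 36, 46, 27, 26, 25, 6, 7] -> [24, 36, 46, 27] and [26, 25, 6, 7]
  Split: [24, 36, 46, 27] -> [24, 36] and [46, 27]
    Split: [24, 36] -> [24] and [36]
    Merge: [24] + [36] -> [24, 36]
    Split: [46, 27] -> [46] and [27]
    Merge: [46] + [27] -> [27, 46]
  Merge: [24, 36] + [27, 46] -> [24, 27, 36, 46]
  Split: [26, 25, 6, 7] -> [26, 25] and [6, 7]
    Split: [26, 25] -> [26] and [25]
    Merge: [26] + [25] -> [25, 26]
    Split: [6, 7] -> [6] and [7]
    Merge: [6] + [7] -> [6, 7]
  Merge: [25, 26] + [6, 7] -> [6, 7, 25, 26]
Merge: [24, 27, 36, 46] + [6, 7, 25, 26] -> [6, 7, 24, 25, 26, 27, 36, 46]

Final sorted array: [6, 7, 24, 25, 26, 27, 36, 46]

The merge sort proceeds by recursively splitting the array and merging sorted halves.
After all merges, the sorted array is [6, 7, 24, 25, 26, 27, 36, 46].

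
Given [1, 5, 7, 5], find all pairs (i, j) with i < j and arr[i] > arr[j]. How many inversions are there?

Finding inversions in [1, 5, 7, 5]:

(2, 3): arr[2]=7 > arr[3]=5

Total inversions: 1

The array has 1 inversion(s): (2,3). Each pair (i,j) satisfies i < j and arr[i] > arr[j].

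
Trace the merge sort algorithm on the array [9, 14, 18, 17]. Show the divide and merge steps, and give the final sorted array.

Merge sort trace:

Split: [9, 14, 18, 17] -> [9, 14] and [18, 17]
  Split: [9, 14] -> [9] and [14]
  Merge: [9] + [14] -> [9, 14]
  Split: [18, 17] -> [18] and [17]
  Merge: [18] + [17] -> [17, 18]
Merge: [9, 14] + [17, 18] -> [9, 14, 17, 18]

Final sorted array: [9, 14, 17, 18]

The merge sort proceeds by recursively splitting the array and merging sorted halves.
After all merges, the sorted array is [9, 14, 17, 18].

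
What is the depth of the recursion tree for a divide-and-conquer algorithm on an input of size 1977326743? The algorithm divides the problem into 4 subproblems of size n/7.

For divide and conquer with division factor 7:

Problem sizes at each level:
Level 0: 1977326743
Level 1: 282475249
Level 2: 40353607
Level 3: 5764801
Level 4: 823543
Level 5: 117649
Level 6: 16807
Level 7: 2401
Level 8: 343
Level 9: 49
Level 10: 7
Level 11: 1

The root is level 0 and the size-1 base case is level 11 (the tree spans levels 0 through 11, i.e. 12 levels counting the root), so the depth is the number of divisions: log_7(1977326743) = 11

The recursion tree depth is log_7(1977326743) = 11. At each level, the problem size is divided by 7, so it takes 11 divisions to reduce to a base case of size 1. The algorithm makes 4 recursive calls at each level.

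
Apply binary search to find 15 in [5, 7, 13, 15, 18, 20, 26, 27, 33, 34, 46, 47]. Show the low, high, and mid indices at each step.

Binary search for 15 in [5, 7, 13, 15, 18, 20, 26, 27, 33, 34, 46, 47]:

lo=0, hi=11, mid=5, arr[mid]=20 -> 20 > 15, search left half
lo=0, hi=4, mid=2, arr[mid]=13 -> 13 < 15, search right half
lo=3, hi=4, mid=3, arr[mid]=15 -> Found target at index 3!

Binary search finds 15 at index 3 after 3 comparisons. The search repeatedly halves the search space by comparing with the middle element.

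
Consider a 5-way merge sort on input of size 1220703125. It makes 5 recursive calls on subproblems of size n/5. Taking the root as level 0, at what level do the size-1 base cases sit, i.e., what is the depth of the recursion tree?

For divide and conquer with division factor 5:

Problem sizes at each level:
Level 0: 1220703125
Level 1: 244140625
Level 2: 48828125
Level 3: 9765625
Level 4: 1953125
Level 5: 390625
Level 6: 78125
Level 7: 15625
Level 8: 3125
Level 9: 625
Level 10: 125
Level 11: 25
Level 12: 5
Level 13: 1

The root is level 0 and the size-1 base case is level 13 (the tree spans levels 0 through 13, i.e. 14 levels counting the root), so the depth is the number of divisions: log_5(1220703125) = 13

The recursion tree depth is log_5(1220703125) = 13. At each level, the problem size is divided by 5, so it takes 13 divisions to reduce to a base case of size 1. The algorithm makes 5 recursive calls at each level.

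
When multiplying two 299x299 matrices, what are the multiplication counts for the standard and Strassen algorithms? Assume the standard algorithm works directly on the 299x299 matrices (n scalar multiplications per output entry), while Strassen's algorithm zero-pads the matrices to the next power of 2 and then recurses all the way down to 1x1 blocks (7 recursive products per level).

Matrix multiplication for 299x299 matrices:

Strassen's algorithm requires power-of-2 dimensions. Pad 299x299 to 512x512 (next power of 2).

Standard algorithm: 299^3 = 26730899 multiplications
Strassen's algorithm: 7^(log2(512)) = 7^9 = 40353607 multiplications
Difference: 26730899 - 40353607 = -13622708 (Strassen uses MORE here due to padding overhead — for small or just-over-power-of-2 n, padding can outweigh the per-level savings)

Standard: 26730899 multiplications (299^3). Strassen: 40353607 multiplications (7^9, after padding to 512x512). Strassen reduces 8 recursive multiplications to 7 at each level.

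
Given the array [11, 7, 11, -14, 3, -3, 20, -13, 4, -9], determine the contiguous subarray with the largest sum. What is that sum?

Using Kadane's algorithm on [11, 7, 11, -14, 3, -3, 20, -13, 4, -9]:

Scanning through the array:
Position 1 (value 7): max_ending_here = 18, max_so_far = 18
Position 2 (value 11): max_ending_here = 29, max_so_far = 29
Position 3 (value -14): max_ending_here = 15, max_so_far = 29
Position 4 (value 3): max_ending_here = 18, max_so_far = 29
Position 5 (value -3): max_ending_here = 15, max_so_far = 29
Position 6 (value 20): max_ending_here = 35, max_so_far = 35
Position 7 (value -13): max_ending_here = 22, max_so_far = 35
Position 8 (value 4): max_ending_here = 26, max_so_far = 35
Position 9 (value -9): max_ending_here = 17, max_so_far = 35

Maximum subarray: [11, 7, 11, -14, 3, -3, 20]
Maximum sum: 35

The maximum subarray is [11, 7, 11, -14, 3, -3, 20] with sum 35. This subarray runs from index 0 to index 6.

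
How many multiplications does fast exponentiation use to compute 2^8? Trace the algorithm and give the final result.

Computing 2^8 by squaring (build up from 2^1; each line after the first costs one multiplication):

2^1 = 2
2^2 = (2^1)^2 = 2^2 = 4
2^4 = (2^2)^2 = 4^2 = 16
2^8 = (2^4)^2 = 16^2 = 256

Result: 256
Multiplications needed: 3 (3 lines after 2^1)

2^8 = 256. Using exponentiation by squaring, this requires 3 multiplications. The key idea: if the exponent is even, square the half-power; if odd, multiply by the base once.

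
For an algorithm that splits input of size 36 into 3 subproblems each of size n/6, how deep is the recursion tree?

For divide and conquer with division factor 6:

Problem sizes at each level:
Level 0: 36
Level 1: 6
Level 2: 1

The root is level 0 and the size-1 base case is level 2 (the tree spans levels 0 through 2, i.e. 3 levels counting the root), so the depth is the number of divisions: log_6(36) = 2

The recursion tree depth is log_6(36) = 2. At each level, the problem size is divided by 6, so it takes 2 divisions to reduce to a base case of size 1. The algorithm makes 3 recursive calls at each level.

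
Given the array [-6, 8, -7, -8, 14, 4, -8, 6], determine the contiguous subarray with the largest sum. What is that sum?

Using Kadane's algorithm on [-6, 8, -7, -8, 14, 4, -8, 6]:

Scanning through the array:
Position 1 (value 8): max_ending_here = 8, max_so_far = 8
Position 2 (value -7): max_ending_here = 1, max_so_far = 8
Position 3 (value -8): max_ending_here = -7, max_so_far = 8
Position 4 (value 14): max_ending_here = 14, max_so_far = 14
Position 5 (value 4): max_ending_here = 18, max_so_far = 18
Position 6 (value -8): max_ending_here = 10, max_so_far = 18
Position 7 (value 6): max_ending_here = 16, max_so_far = 18

Maximum subarray: [14, 4]
Maximum sum: 18

The maximum subarray is [14, 4] with sum 18. This subarray runs from index 4 to index 5.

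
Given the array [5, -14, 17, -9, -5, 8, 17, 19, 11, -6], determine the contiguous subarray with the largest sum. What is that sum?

Using Kadane's algorithm on [5, -14, 17, -9, -5, 8, 17, 19, 11, -6]:

Scanning through the array:
Position 1 (value -14): max_ending_here = -9, max_so_far = 5
Position 2 (value 17): max_ending_here = 17, max_so_far = 17
Position 3 (value -9): max_ending_here = 8, max_so_far = 17
Position 4 (value -5): max_ending_here = 3, max_so_far = 17
Position 5 (value 8): max_ending_here = 11, max_so_far = 17
Position 6 (value 17): max_ending_here = 28, max_so_far = 28
Position 7 (value 19): max_ending_here = 47, max_so_far = 47
Position 8 (value 11): max_ending_here = 58, max_so_far = 58
Position 9 (value -6): max_ending_here = 52, max_so_far = 58

Maximum subarray: [17, -9, -5, 8, 17, 19, 11]
Maximum sum: 58

The maximum subarray is [17, -9, -5, 8, 17, 19, 11] with sum 58. This subarray runs from index 2 to index 8.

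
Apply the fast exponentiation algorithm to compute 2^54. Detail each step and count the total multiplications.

Computing 2^54 by squaring (build up from 2^1; each line after the first costs one multiplication):

2^1 = 2
2^2 = (2^1)^2 = 2^2 = 4
2^3 = 2 * 2^2 = 2 * 4 = 8
2^6 = (2^3)^2 = 8^2 = 64
2^12 = (2^6)^2 = 64^2 = 4096
2^13 = 2 * 2^12 = 2 * 4096 = 8192
2^26 = (2^13)^2 = 8192^2 = 67108864
2^27 = 2 * 2^26 = 2 * 67108864 = 134217728
2^54 = (2^27)^2 = 134217728^2 = 18014398509481984

Result: 18014398509481984
Multiplications needed: 8 (8 lines after 2^1)

2^54 = 18014398509481984. Using exponentiation by squaring, this requires 8 multiplications. The key idea: if the exponent is even, square the half-power; if odd, multiply by the base once.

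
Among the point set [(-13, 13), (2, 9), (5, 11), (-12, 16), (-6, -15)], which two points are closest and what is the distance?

Computing all pairwise distances among 5 points:

d((-13, 13), (2, 9)) = 15.5242
d((-13, 13), (5, 11)) = 18.1108
d((-13, 13), (-12, 16)) = 3.1623 <-- minimum
d((-13, 13), (-6, -15)) = 28.8617
d((2, 9), (5, 11)) = 3.6056
d((2, 9), (-12, 16)) = 15.6525
d((2, 9), (-6, -15)) = 25.2982
d((5, 11), (-12, 16)) = 17.72
d((5, 11), (-6, -15)) = 28.2312
d((-12, 16), (-6, -15)) = 31.5753

Closest pair: (-13, 13) and (-12, 16) with distance 3.1623

The closest pair is (-13, 13) and (-12, 16) with Euclidean distance 3.1623. For 5 points, brute-force pairwise comparison is shown above. For large n, the divide-and-conquer algorithm (sort by x, recurse on halves, check the dividing strip) achieves O(n log n).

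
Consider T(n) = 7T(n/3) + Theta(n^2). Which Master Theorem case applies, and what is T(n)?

Master Theorem for T(n) = 7T(n/3) + O(n^2):

a = 7, b = 3, c = 2
log_b(a) = log_3(7) = 1.7712

Case 3: c = 2 > log_3(7) = 1.7712
T(n) = O(n^2) = O(n^2)

For T(n) = 7T(n/3) + O(n^2): log_3(7) = 1.7712. This is Case 3 of the Master Theorem (c > log_b(a), work dominated by root), giving O(n^2).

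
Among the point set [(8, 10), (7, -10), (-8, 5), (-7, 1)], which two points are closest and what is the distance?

Computing all pairwise distances among 4 points:

d((8, 10), (7, -10)) = 20.025
d((8, 10), (-8, 5)) = 16.7631
d((8, 10), (-7, 1)) = 17.4929
d((7, -10), (-8, 5)) = 21.2132
d((7, -10), (-7, 1)) = 17.8045
d((-8, 5), (-7, 1)) = 4.1231 <-- minimum

Closest pair: (-8, 5) and (-7, 1) with distance 4.1231

The closest pair is (-8, 5) and (-7, 1) with Euclidean distance 4.1231. For 4 points, brute-force pairwise comparison is shown above. For large n, the divide-and-conquer algorithm (sort by x, recurse on halves, check the dividing strip) achieves O(n log n).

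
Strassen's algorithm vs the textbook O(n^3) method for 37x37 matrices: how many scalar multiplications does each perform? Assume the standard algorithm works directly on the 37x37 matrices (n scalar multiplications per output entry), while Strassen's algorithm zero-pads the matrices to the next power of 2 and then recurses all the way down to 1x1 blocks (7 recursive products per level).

Matrix multiplication for 37x37 matrices:

Strassen's algorithm requires power-of-2 dimensions. Pad 37x37 to 64x64 (next power of 2).

Standard algorithm: 37^3 = 50653 multiplications
Strassen's algorithm: 7^(log2(64)) = 7^6 = 117649 multiplications
Difference: 50653 - 117649 = -66996 (Strassen uses MORE here due to padding overhead — for small or just-over-power-of-2 n, padding can outweigh the per-level savings)

Standard: 50653 multiplications (37^3). Strassen: 117649 multiplications (7^6, after padding to 64x64). Strassen reduces 8 recursive multiplications to 7 at each level.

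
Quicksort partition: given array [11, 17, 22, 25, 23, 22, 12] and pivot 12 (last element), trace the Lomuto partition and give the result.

Lomuto partition with pivot = 12:

Initial array: [11, 17, 22, 25, 23, 22, 12]

arr[0]=11 <= 12: swap with position 0, array becomes [11, 17, 22, 25, 23, 22, 12]
arr[1]=17 > 12: no swap
arr[2]=22 > 12: no swap
arr[3]=25 > 12: no swap
arr[4]=23 > 12: no swap
arr[5]=22 > 12: no swap

Place pivot at position 1: [11, 12, 22, 25, 23, 22, 17]
Pivot position: 1

After partitioning with pivot 12, the array becomes [11, 12, 22, 25, 23, 22, 17]. The pivot is placed at index 1. All elements to the left of the pivot are <= 12, and all elements to the right are > 12.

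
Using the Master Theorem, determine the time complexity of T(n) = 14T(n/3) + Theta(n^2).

Master Theorem for T(n) = 14T(n/3) + O(n^2):

a = 14, b = 3, c = 2
log_b(a) = log_3(14) = 2.4022

Case 1: c = 2 < log_3(14) = 2.4022
T(n) = O(n^(log_3 14))

For T(n) = 14T(n/3) + O(n^2): log_3(14) = 2.4022. This is Case 1 of the Master Theorem (c < log_b(a), work dominated by leaves), giving O(n^(log_3 14)).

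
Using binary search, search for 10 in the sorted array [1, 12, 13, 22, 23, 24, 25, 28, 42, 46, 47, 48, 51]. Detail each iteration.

Binary search for 10 in [1, 12, 13, 22, 23, 24, 25, 28, 42, 46, 47, 48, 51]:

lo=0, hi=12, mid=6, arr[mid]=25 -> 25 > 10, search left half
lo=0, hi=5, mid=2, arr[mid]=13 -> 13 > 10, search left half
lo=0, hi=1, mid=0, arr[mid]=1 -> 1 < 10, search right half
lo=1, hi=1, mid=1, arr[mid]=12 -> 12 > 10, search left half
lo=1 > hi=0, target 10 not found

Binary search determines that 10 is not in the array after 4 comparisons. The search space was exhausted without finding the target.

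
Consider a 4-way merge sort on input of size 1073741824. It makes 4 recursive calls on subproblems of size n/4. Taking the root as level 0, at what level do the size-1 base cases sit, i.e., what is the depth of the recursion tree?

For divide and conquer with division factor 4:

Problem sizes at each level:
Level 0: 1073741824
Level 1: 268435456
Level 2: 67108864
Level 3: 16777216
Level 4: 4194304
Level 5: 1048576
Level 6: 262144
Level 7: 65536
Level 8: 16384
Level 9: 4096
Level 10: 1024
Level 11: 256
Level 12: 64
Level 13: 16
Level 14: 4
Level 15: 1

The root is level 0 and the size-1 base case is level 15 (the tree spans levels 0 through 15, i.e. 16 levels counting the root), so the depth is the number of divisions: log_4(1073741824) = 15

The recursion tree depth is log_4(1073741824) = 15. At each level, the problem size is divided by 4, so it takes 15 divisions to reduce to a base case of size 1. The algorithm makes 4 recursive calls at each level.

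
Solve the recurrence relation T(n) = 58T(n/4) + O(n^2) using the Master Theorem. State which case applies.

Master Theorem for T(n) = 58T(n/4) + O(n^2):

a = 58, b = 4, c = 2
log_b(a) = log_4(58) = 2.9290

Case 1: c = 2 < log_4(58) = 2.9290
T(n) = O(n^(log_4 58))

For T(n) = 58T(n/4) + O(n^2): log_4(58) = 2.9290. This is Case 1 of the Master Theorem (c < log_b(a), work dominated by leaves), giving O(n^(log_4 58)).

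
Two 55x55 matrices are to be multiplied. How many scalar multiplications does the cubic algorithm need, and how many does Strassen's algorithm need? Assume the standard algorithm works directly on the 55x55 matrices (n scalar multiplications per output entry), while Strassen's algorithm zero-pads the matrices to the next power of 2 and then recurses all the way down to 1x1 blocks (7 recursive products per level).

Matrix multiplication for 55x55 matrices:

Strassen's algorithm requires power-of-2 dimensions. Pad 55x55 to 64x64 (next power of 2).

Standard algorithm: 55^3 = 166375 multiplications
Strassen's algorithm: 7^(log2(64)) = 7^6 = 117649 multiplications
Savings: 166375 - 117649 = 48726 multiplications

Standard: 166375 multiplications (55^3). Strassen: 117649 multiplications (7^6, after padding to 64x64). Strassen reduces 8 recursive multiplications to 7 at each level.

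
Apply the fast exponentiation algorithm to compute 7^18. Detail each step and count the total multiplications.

Computing 7^18 by squaring (build up from 7^1; each line after the first costs one multiplication):

7^1 = 7
7^2 = (7^1)^2 = 7^2 = 49
7^4 = (7^2)^2 = 49^2 = 2401
7^8 = (7^4)^2 = 2401^2 = 5764801
7^9 = 7 * 7^8 = 7 * 5764801 = 40353607
7^18 = (7^9)^2 = 40353607^2 = 1628413597910449

Result: 1628413597910449
Multiplications needed: 5 (5 lines after 7^1)

7^18 = 1628413597910449. Using exponentiation by squaring, this requires 5 multiplications. The key idea: if the exponent is even, square the half-power; if odd, multiply by the base once.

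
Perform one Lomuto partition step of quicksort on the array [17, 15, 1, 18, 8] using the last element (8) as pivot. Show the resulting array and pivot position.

Lomuto partition with pivot = 8:

Initial array: [17, 15, 1, 18, 8]

arr[0]=17 > 8: no swap
arr[1]=15 > 8: no swap
arr[2]=1 <= 8: swap with position 0, array becomes [1, 15, 17, 18, 8]
arr[3]=18 > 8: no swap

Place pivot at position 1: [1, 8, 17, 18, 15]
Pivot position: 1

After partitioning with pivot 8, the array becomes [1, 8, 17, 18, 15]. The pivot is placed at index 1. All elements to the left of the pivot are <= 8, and all elements to the right are > 8.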